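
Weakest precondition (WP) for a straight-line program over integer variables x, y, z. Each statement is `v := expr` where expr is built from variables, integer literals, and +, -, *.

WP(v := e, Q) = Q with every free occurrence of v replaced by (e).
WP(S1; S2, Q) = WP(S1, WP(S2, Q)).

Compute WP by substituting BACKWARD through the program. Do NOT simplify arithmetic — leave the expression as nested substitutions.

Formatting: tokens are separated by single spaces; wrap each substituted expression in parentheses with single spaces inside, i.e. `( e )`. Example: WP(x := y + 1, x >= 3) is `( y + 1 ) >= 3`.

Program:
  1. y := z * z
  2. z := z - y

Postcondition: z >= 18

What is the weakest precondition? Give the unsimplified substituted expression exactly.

post: z >= 18
stmt 2: z := z - y  -- replace 1 occurrence(s) of z with (z - y)
  => ( z - y ) >= 18
stmt 1: y := z * z  -- replace 1 occurrence(s) of y with (z * z)
  => ( z - ( z * z ) ) >= 18

Answer: ( z - ( z * z ) ) >= 18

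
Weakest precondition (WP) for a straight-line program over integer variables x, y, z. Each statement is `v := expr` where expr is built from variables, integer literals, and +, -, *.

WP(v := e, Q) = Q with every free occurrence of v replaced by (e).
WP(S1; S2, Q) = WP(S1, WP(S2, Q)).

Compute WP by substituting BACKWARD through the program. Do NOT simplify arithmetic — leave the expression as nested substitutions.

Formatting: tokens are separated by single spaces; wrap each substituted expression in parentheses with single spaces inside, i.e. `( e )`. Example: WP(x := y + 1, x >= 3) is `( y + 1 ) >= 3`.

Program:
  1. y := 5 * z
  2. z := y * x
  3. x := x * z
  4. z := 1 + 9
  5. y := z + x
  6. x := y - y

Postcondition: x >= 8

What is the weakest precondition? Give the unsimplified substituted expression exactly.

Answer: ( ( ( 1 + 9 ) + ( x * ( ( 5 * z ) * x ) ) ) - ( ( 1 + 9 ) + ( x * ( ( 5 * z ) * x ) ) ) ) >= 8

Derivation:
post: x >= 8
stmt 6: x := y - y  -- replace 1 occurrence(s) of x with (y - y)
  => ( y - y ) >= 8
stmt 5: y := z + x  -- replace 2 occurrence(s) of y with (z + x)
  => ( ( z + x ) - ( z + x ) ) >= 8
stmt 4: z := 1 + 9  -- replace 2 occurrence(s) of z with (1 + 9)
  => ( ( ( 1 + 9 ) + x ) - ( ( 1 + 9 ) + x ) ) >= 8
stmt 3: x := x * z  -- replace 2 occurrence(s) of x with (x * z)
  => ( ( ( 1 + 9 ) + ( x * z ) ) - ( ( 1 + 9 ) + ( x * z ) ) ) >= 8
stmt 2: z := y * x  -- replace 2 occurrence(s) of z with (y * x)
  => ( ( ( 1 + 9 ) + ( x * ( y * x ) ) ) - ( ( 1 + 9 ) + ( x * ( y * x ) ) ) ) >= 8
stmt 1: y := 5 * z  -- replace 2 occurrence(s) of y with (5 * z)
  => ( ( ( 1 + 9 ) + ( x * ( ( 5 * z ) * x ) ) ) - ( ( 1 + 9 ) + ( x * ( ( 5 * z ) * x ) ) ) ) >= 8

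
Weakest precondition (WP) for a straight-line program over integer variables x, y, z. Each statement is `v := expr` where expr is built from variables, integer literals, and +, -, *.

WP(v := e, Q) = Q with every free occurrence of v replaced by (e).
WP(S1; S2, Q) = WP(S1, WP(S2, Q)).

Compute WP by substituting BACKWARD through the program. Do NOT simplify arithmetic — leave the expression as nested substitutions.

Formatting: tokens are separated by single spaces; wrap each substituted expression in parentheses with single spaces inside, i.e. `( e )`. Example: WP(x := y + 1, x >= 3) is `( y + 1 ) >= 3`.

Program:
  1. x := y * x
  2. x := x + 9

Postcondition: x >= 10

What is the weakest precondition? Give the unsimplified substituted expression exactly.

post: x >= 10
stmt 2: x := x + 9  -- replace 1 occurrence(s) of x with (x + 9)
  => ( x + 9 ) >= 10
stmt 1: x := y * x  -- replace 1 occurrence(s) of x with (y * x)
  => ( ( y * x ) + 9 ) >= 10

Answer: ( ( y * x ) + 9 ) >= 10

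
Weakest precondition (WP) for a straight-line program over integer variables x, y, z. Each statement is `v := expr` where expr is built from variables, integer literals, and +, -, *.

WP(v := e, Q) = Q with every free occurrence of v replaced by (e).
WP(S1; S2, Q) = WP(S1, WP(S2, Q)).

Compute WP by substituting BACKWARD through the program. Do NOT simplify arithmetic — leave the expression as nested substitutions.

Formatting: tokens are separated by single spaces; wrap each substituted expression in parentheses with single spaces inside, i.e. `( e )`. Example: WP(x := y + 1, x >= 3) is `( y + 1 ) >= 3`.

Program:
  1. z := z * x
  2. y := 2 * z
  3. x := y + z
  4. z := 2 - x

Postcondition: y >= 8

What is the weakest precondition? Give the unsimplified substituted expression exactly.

post: y >= 8
stmt 4: z := 2 - x  -- replace 0 occurrence(s) of z with (2 - x)
  => y >= 8
stmt 3: x := y + z  -- replace 0 occurrence(s) of x with (y + z)
  => y >= 8
stmt 2: y := 2 * z  -- replace 1 occurrence(s) of y with (2 * z)
  => ( 2 * z ) >= 8
stmt 1: z := z * x  -- replace 1 occurrence(s) of z with (z * x)
  => ( 2 * ( z * x ) ) >= 8

Answer: ( 2 * ( z * x ) ) >= 8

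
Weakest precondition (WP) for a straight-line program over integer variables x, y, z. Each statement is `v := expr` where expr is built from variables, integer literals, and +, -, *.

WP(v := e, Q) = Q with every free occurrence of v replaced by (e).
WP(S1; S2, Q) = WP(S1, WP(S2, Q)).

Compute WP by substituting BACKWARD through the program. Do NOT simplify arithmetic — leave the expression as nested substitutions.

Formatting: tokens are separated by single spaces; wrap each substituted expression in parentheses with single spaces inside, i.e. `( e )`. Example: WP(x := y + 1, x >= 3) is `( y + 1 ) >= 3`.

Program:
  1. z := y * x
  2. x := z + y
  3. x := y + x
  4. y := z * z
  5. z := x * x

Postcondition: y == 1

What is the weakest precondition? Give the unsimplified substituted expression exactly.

Answer: ( ( y * x ) * ( y * x ) ) == 1

Derivation:
post: y == 1
stmt 5: z := x * x  -- replace 0 occurrence(s) of z with (x * x)
  => y == 1
stmt 4: y := z * z  -- replace 1 occurrence(s) of y with (z * z)
  => ( z * z ) == 1
stmt 3: x := y + x  -- replace 0 occurrence(s) of x with (y + x)
  => ( z * z ) == 1
stmt 2: x := z + y  -- replace 0 occurrence(s) of x with (z + y)
  => ( z * z ) == 1
stmt 1: z := y * x  -- replace 2 occurrence(s) of z with (y * x)
  => ( ( y * x ) * ( y * x ) ) == 1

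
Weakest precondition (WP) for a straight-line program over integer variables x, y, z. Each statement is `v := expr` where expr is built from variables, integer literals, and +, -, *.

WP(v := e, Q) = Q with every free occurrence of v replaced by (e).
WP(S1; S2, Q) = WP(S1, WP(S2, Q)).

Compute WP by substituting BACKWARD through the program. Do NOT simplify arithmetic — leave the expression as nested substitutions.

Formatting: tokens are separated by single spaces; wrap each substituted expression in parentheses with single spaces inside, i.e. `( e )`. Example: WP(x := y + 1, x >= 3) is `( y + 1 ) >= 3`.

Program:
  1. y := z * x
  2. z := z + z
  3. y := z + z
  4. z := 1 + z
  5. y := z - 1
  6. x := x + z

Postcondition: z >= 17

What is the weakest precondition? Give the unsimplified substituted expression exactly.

Answer: ( 1 + ( z + z ) ) >= 17

Derivation:
post: z >= 17
stmt 6: x := x + z  -- replace 0 occurrence(s) of x with (x + z)
  => z >= 17
stmt 5: y := z - 1  -- replace 0 occurrence(s) of y with (z - 1)
  => z >= 17
stmt 4: z := 1 + z  -- replace 1 occurrence(s) of z with (1 + z)
  => ( 1 + z ) >= 17
stmt 3: y := z + z  -- replace 0 occurrence(s) of y with (z + z)
  => ( 1 + z ) >= 17
stmt 2: z := z + z  -- replace 1 occurrence(s) of z with (z + z)
  => ( 1 + ( z + z ) ) >= 17
stmt 1: y := z * x  -- replace 0 occurrence(s) of y with (z * x)
  => ( 1 + ( z + z ) ) >= 17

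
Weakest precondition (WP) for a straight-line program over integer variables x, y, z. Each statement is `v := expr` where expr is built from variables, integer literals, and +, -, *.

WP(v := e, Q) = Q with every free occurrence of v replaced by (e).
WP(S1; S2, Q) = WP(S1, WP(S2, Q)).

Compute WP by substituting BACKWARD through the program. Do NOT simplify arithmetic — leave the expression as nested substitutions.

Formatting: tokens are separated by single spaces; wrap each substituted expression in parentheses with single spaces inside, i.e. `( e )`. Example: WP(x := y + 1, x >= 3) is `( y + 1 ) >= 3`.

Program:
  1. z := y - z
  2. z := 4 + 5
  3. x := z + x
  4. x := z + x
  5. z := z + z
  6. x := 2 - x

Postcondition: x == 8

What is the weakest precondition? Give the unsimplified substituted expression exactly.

post: x == 8
stmt 6: x := 2 - x  -- replace 1 occurrence(s) of x with (2 - x)
  => ( 2 - x ) == 8
stmt 5: z := z + z  -- replace 0 occurrence(s) of z with (z + z)
  => ( 2 - x ) == 8
stmt 4: x := z + x  -- replace 1 occurrence(s) of x with (z + x)
  => ( 2 - ( z + x ) ) == 8
stmt 3: x := z + x  -- replace 1 occurrence(s) of x with (z + x)
  => ( 2 - ( z + ( z + x ) ) ) == 8
stmt 2: z := 4 + 5  -- replace 2 occurrence(s) of z with (4 + 5)
  => ( 2 - ( ( 4 + 5 ) + ( ( 4 + 5 ) + x ) ) ) == 8
stmt 1: z := y - z  -- replace 0 occurrence(s) of z with (y - z)
  => ( 2 - ( ( 4 + 5 ) + ( ( 4 + 5 ) + x ) ) ) == 8

Answer: ( 2 - ( ( 4 + 5 ) + ( ( 4 + 5 ) + x ) ) ) == 8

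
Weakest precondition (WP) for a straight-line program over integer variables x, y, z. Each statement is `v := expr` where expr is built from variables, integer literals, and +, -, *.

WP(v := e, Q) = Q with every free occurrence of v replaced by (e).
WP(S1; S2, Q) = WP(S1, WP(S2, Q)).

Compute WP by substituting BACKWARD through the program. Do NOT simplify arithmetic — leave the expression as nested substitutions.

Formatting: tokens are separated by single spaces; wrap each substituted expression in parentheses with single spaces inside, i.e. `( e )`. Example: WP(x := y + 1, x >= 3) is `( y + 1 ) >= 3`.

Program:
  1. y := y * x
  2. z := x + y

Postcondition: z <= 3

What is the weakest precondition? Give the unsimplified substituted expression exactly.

post: z <= 3
stmt 2: z := x + y  -- replace 1 occurrence(s) of z with (x + y)
  => ( x + y ) <= 3
stmt 1: y := y * x  -- replace 1 occurrence(s) of y with (y * x)
  => ( x + ( y * x ) ) <= 3

Answer: ( x + ( y * x ) ) <= 3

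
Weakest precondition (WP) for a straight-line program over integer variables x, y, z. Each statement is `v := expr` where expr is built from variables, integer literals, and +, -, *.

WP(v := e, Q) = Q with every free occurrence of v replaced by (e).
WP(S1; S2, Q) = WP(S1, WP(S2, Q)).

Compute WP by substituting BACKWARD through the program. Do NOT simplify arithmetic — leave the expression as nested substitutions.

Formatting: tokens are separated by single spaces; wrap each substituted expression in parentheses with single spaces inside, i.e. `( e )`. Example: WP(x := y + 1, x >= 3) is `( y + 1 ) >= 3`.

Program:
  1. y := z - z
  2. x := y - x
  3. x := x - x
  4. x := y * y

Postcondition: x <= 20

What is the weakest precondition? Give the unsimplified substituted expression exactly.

post: x <= 20
stmt 4: x := y * y  -- replace 1 occurrence(s) of x with (y * y)
  => ( y * y ) <= 20
stmt 3: x := x - x  -- replace 0 occurrence(s) of x with (x - x)
  => ( y * y ) <= 20
stmt 2: x := y - x  -- replace 0 occurrence(s) of x with (y - x)
  => ( y * y ) <= 20
stmt 1: y := z - z  -- replace 2 occurrence(s) of y with (z - z)
  => ( ( z - z ) * ( z - z ) ) <= 20

Answer: ( ( z - z ) * ( z - z ) ) <= 20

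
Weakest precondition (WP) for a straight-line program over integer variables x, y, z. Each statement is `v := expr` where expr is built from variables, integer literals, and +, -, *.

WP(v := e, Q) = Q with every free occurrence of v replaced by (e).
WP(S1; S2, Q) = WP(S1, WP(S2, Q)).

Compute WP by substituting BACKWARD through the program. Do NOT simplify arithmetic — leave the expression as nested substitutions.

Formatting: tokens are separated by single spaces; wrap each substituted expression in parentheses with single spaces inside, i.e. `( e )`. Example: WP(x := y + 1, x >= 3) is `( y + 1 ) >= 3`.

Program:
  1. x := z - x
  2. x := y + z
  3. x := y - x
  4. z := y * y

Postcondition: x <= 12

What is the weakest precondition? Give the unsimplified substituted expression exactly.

post: x <= 12
stmt 4: z := y * y  -- replace 0 occurrence(s) of z with (y * y)
  => x <= 12
stmt 3: x := y - x  -- replace 1 occurrence(s) of x with (y - x)
  => ( y - x ) <= 12
stmt 2: x := y + z  -- replace 1 occurrence(s) of x with (y + z)
  => ( y - ( y + z ) ) <= 12
stmt 1: x := z - x  -- replace 0 occurrence(s) of x with (z - x)
  => ( y - ( y + z ) ) <= 12

Answer: ( y - ( y + z ) ) <= 12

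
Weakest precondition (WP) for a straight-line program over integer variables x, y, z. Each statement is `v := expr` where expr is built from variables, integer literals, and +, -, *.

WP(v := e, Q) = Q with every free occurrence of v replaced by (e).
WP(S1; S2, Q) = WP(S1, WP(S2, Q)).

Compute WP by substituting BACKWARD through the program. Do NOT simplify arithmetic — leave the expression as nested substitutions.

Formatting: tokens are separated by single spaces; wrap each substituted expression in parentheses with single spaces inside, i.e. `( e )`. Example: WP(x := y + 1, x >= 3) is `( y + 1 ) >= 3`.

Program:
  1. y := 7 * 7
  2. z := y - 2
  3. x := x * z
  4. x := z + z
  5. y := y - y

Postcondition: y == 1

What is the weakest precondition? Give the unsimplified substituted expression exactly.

Answer: ( ( 7 * 7 ) - ( 7 * 7 ) ) == 1

Derivation:
post: y == 1
stmt 5: y := y - y  -- replace 1 occurrence(s) of y with (y - y)
  => ( y - y ) == 1
stmt 4: x := z + z  -- replace 0 occurrence(s) of x with (z + z)
  => ( y - y ) == 1
stmt 3: x := x * z  -- replace 0 occurrence(s) of x with (x * z)
  => ( y - y ) == 1
stmt 2: z := y - 2  -- replace 0 occurrence(s) of z with (y - 2)
  => ( y - y ) == 1
stmt 1: y := 7 * 7  -- replace 2 occurrence(s) of y with (7 * 7)
  => ( ( 7 * 7 ) - ( 7 * 7 ) ) == 1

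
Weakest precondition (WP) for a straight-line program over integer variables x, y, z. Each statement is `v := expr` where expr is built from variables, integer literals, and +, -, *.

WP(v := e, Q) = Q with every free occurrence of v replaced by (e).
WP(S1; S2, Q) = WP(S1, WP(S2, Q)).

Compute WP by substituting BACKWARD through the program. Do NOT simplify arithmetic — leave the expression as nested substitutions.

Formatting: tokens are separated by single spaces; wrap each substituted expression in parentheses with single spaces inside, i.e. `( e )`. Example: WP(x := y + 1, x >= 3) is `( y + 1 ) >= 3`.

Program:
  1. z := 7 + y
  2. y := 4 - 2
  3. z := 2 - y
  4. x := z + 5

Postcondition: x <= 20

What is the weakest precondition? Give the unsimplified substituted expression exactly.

Answer: ( ( 2 - ( 4 - 2 ) ) + 5 ) <= 20

Derivation:
post: x <= 20
stmt 4: x := z + 5  -- replace 1 occurrence(s) of x with (z + 5)
  => ( z + 5 ) <= 20
stmt 3: z := 2 - y  -- replace 1 occurrence(s) of z with (2 - y)
  => ( ( 2 - y ) + 5 ) <= 20
stmt 2: y := 4 - 2  -- replace 1 occurrence(s) of y with (4 - 2)
  => ( ( 2 - ( 4 - 2 ) ) + 5 ) <= 20
stmt 1: z := 7 + y  -- replace 0 occurrence(s) of z with (7 + y)
  => ( ( 2 - ( 4 - 2 ) ) + 5 ) <= 20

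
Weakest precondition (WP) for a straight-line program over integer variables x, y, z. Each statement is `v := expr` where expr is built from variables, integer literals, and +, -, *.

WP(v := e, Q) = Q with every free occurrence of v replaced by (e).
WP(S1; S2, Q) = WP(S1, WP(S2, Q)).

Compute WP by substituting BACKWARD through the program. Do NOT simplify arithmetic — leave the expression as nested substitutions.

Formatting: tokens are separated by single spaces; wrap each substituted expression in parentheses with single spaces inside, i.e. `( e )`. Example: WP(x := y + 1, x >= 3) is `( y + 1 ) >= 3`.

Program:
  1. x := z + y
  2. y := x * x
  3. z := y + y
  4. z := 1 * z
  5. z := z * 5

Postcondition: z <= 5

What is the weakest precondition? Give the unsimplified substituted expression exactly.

post: z <= 5
stmt 5: z := z * 5  -- replace 1 occurrence(s) of z with (z * 5)
  => ( z * 5 ) <= 5
stmt 4: z := 1 * z  -- replace 1 occurrence(s) of z with (1 * z)
  => ( ( 1 * z ) * 5 ) <= 5
stmt 3: z := y + y  -- replace 1 occurrence(s) of z with (y + y)
  => ( ( 1 * ( y + y ) ) * 5 ) <= 5
stmt 2: y := x * x  -- replace 2 occurrence(s) of y with (x * x)
  => ( ( 1 * ( ( x * x ) + ( x * x ) ) ) * 5 ) <= 5
stmt 1: x := z + y  -- replace 4 occurrence(s) of x with (z + y)
  => ( ( 1 * ( ( ( z + y ) * ( z + y ) ) + ( ( z + y ) * ( z + y ) ) ) ) * 5 ) <= 5

Answer: ( ( 1 * ( ( ( z + y ) * ( z + y ) ) + ( ( z + y ) * ( z + y ) ) ) ) * 5 ) <= 5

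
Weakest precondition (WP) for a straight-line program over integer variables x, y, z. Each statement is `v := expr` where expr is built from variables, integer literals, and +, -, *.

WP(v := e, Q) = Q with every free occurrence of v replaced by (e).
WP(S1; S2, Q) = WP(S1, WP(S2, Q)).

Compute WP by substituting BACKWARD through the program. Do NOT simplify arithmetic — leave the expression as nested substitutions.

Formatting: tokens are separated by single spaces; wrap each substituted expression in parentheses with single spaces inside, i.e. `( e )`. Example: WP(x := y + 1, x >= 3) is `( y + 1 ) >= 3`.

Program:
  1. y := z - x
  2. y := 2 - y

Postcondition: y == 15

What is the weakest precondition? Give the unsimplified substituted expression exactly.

post: y == 15
stmt 2: y := 2 - y  -- replace 1 occurrence(s) of y with (2 - y)
  => ( 2 - y ) == 15
stmt 1: y := z - x  -- replace 1 occurrence(s) of y with (z - x)
  => ( 2 - ( z - x ) ) == 15

Answer: ( 2 - ( z - x ) ) == 15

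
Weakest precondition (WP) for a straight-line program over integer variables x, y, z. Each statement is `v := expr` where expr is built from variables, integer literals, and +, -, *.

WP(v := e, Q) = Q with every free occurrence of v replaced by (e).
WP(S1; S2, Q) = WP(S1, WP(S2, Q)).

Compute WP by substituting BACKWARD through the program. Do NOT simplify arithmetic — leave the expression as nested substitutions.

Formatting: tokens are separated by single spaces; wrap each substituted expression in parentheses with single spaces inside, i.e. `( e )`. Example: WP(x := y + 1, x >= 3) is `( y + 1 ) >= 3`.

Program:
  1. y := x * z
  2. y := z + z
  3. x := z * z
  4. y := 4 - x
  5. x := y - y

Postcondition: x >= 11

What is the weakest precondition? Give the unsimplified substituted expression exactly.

Answer: ( ( 4 - ( z * z ) ) - ( 4 - ( z * z ) ) ) >= 11

Derivation:
post: x >= 11
stmt 5: x := y - y  -- replace 1 occurrence(s) of x with (y - y)
  => ( y - y ) >= 11
stmt 4: y := 4 - x  -- replace 2 occurrence(s) of y with (4 - x)
  => ( ( 4 - x ) - ( 4 - x ) ) >= 11
stmt 3: x := z * z  -- replace 2 occurrence(s) of x with (z * z)
  => ( ( 4 - ( z * z ) ) - ( 4 - ( z * z ) ) ) >= 11
stmt 2: y := z + z  -- replace 0 occurrence(s) of y with (z + z)
  => ( ( 4 - ( z * z ) ) - ( 4 - ( z * z ) ) ) >= 11
stmt 1: y := x * z  -- replace 0 occurrence(s) of y with (x * z)
  => ( ( 4 - ( z * z ) ) - ( 4 - ( z * z ) ) ) >= 11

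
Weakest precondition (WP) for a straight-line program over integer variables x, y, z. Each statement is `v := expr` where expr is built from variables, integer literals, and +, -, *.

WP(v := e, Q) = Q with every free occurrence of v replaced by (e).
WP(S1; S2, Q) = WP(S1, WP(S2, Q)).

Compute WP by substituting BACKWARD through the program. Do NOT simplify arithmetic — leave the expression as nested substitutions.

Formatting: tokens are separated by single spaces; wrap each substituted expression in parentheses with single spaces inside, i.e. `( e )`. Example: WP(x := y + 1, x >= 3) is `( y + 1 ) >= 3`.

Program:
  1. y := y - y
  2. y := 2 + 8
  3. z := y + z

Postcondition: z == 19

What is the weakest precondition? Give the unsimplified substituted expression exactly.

Answer: ( ( 2 + 8 ) + z ) == 19

Derivation:
post: z == 19
stmt 3: z := y + z  -- replace 1 occurrence(s) of z with (y + z)
  => ( y + z ) == 19
stmt 2: y := 2 + 8  -- replace 1 occurrence(s) of y with (2 + 8)
  => ( ( 2 + 8 ) + z ) == 19
stmt 1: y := y - y  -- replace 0 occurrence(s) of y with (y - y)
  => ( ( 2 + 8 ) + z ) == 19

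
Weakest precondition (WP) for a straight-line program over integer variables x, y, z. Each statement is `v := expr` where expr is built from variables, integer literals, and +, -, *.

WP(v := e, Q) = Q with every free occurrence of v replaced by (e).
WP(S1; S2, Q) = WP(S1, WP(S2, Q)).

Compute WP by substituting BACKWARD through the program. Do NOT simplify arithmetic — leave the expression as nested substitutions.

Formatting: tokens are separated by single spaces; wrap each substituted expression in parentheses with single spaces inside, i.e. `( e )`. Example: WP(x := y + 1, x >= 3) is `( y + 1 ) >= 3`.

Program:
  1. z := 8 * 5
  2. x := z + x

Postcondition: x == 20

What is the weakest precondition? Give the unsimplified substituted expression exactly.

post: x == 20
stmt 2: x := z + x  -- replace 1 occurrence(s) of x with (z + x)
  => ( z + x ) == 20
stmt 1: z := 8 * 5  -- replace 1 occurrence(s) of z with (8 * 5)
  => ( ( 8 * 5 ) + x ) == 20

Answer: ( ( 8 * 5 ) + x ) == 20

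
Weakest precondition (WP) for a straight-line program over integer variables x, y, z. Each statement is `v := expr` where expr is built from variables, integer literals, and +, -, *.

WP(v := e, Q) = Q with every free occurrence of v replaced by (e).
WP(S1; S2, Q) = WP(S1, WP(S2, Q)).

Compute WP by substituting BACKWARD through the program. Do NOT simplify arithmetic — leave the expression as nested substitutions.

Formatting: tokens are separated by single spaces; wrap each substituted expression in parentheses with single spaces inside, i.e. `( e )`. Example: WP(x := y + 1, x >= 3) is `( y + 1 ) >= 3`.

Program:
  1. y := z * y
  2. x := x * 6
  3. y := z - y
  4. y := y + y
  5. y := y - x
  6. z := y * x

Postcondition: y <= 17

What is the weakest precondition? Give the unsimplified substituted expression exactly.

post: y <= 17
stmt 6: z := y * x  -- replace 0 occurrence(s) of z with (y * x)
  => y <= 17
stmt 5: y := y - x  -- replace 1 occurrence(s) of y with (y - x)
  => ( y - x ) <= 17
stmt 4: y := y + y  -- replace 1 occurrence(s) of y with (y + y)
  => ( ( y + y ) - x ) <= 17
stmt 3: y := z - y  -- replace 2 occurrence(s) of y with (z - y)
  => ( ( ( z - y ) + ( z - y ) ) - x ) <= 17
stmt 2: x := x * 6  -- replace 1 occurrence(s) of x with (x * 6)
  => ( ( ( z - y ) + ( z - y ) ) - ( x * 6 ) ) <= 17
stmt 1: y := z * y  -- replace 2 occurrence(s) of y with (z * y)
  => ( ( ( z - ( z * y ) ) + ( z - ( z * y ) ) ) - ( x * 6 ) ) <= 17

Answer: ( ( ( z - ( z * y ) ) + ( z - ( z * y ) ) ) - ( x * 6 ) ) <= 17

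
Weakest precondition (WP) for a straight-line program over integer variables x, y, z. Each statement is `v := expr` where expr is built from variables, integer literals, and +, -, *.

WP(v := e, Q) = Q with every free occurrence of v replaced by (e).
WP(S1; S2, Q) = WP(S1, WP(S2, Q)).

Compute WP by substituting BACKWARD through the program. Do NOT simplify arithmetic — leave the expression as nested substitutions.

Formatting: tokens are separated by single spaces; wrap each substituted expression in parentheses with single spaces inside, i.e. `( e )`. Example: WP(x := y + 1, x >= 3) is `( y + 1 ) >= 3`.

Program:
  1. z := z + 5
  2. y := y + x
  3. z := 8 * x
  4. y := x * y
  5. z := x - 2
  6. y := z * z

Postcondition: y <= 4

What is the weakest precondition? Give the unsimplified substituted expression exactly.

Answer: ( ( x - 2 ) * ( x - 2 ) ) <= 4

Derivation:
post: y <= 4
stmt 6: y := z * z  -- replace 1 occurrence(s) of y with (z * z)
  => ( z * z ) <= 4
stmt 5: z := x - 2  -- replace 2 occurrence(s) of z with (x - 2)
  => ( ( x - 2 ) * ( x - 2 ) ) <= 4
stmt 4: y := x * y  -- replace 0 occurrence(s) of y with (x * y)
  => ( ( x - 2 ) * ( x - 2 ) ) <= 4
stmt 3: z := 8 * x  -- replace 0 occurrence(s) of z with (8 * x)
  => ( ( x - 2 ) * ( x - 2 ) ) <= 4
stmt 2: y := y + x  -- replace 0 occurrence(s) of y with (y + x)
  => ( ( x - 2 ) * ( x - 2 ) ) <= 4
stmt 1: z := z + 5  -- replace 0 occurrence(s) of z with (z + 5)
  => ( ( x - 2 ) * ( x - 2 ) ) <= 4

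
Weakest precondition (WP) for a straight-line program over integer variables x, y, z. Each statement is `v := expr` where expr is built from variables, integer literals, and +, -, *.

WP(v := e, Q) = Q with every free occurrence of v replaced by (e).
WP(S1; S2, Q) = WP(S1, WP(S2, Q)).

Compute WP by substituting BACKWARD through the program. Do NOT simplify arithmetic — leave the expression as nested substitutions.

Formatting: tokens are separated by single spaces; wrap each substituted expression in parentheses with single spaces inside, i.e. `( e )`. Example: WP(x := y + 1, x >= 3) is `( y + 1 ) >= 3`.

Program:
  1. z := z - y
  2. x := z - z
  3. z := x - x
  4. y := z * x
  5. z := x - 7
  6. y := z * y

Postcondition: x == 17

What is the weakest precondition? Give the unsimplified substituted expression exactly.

post: x == 17
stmt 6: y := z * y  -- replace 0 occurrence(s) of y with (z * y)
  => x == 17
stmt 5: z := x - 7  -- replace 0 occurrence(s) of z with (x - 7)
  => x == 17
stmt 4: y := z * x  -- replace 0 occurrence(s) of y with (z * x)
  => x == 17
stmt 3: z := x - x  -- replace 0 occurrence(s) of z with (x - x)
  => x == 17
stmt 2: x := z - z  -- replace 1 occurrence(s) of x with (z - z)
  => ( z - z ) == 17
stmt 1: z := z - y  -- replace 2 occurrence(s) of z with (z - y)
  => ( ( z - y ) - ( z - y ) ) == 17

Answer: ( ( z - y ) - ( z - y ) ) == 17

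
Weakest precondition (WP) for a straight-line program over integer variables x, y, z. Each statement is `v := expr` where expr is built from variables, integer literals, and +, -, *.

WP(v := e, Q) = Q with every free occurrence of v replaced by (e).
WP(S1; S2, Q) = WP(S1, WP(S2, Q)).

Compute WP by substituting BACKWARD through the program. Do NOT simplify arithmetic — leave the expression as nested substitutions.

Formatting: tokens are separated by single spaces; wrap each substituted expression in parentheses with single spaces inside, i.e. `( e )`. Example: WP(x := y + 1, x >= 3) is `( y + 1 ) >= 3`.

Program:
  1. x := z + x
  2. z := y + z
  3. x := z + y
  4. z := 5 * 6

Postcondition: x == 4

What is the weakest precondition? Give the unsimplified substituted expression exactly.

Answer: ( ( y + z ) + y ) == 4

Derivation:
post: x == 4
stmt 4: z := 5 * 6  -- replace 0 occurrence(s) of z with (5 * 6)
  => x == 4
stmt 3: x := z + y  -- replace 1 occurrence(s) of x with (z + y)
  => ( z + y ) == 4
stmt 2: z := y + z  -- replace 1 occurrence(s) of z with (y + z)
  => ( ( y + z ) + y ) == 4
stmt 1: x := z + x  -- replace 0 occurrence(s) of x with (z + x)
  => ( ( y + z ) + y ) == 4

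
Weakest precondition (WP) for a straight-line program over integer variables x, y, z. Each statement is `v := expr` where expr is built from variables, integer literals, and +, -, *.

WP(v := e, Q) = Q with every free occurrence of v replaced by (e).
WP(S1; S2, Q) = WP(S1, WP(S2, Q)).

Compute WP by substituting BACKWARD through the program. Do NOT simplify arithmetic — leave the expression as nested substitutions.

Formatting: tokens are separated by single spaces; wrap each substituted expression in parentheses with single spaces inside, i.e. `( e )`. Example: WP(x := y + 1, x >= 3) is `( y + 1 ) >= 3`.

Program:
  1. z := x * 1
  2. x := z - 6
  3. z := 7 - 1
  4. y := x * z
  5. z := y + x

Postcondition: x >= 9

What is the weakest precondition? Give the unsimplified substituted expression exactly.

post: x >= 9
stmt 5: z := y + x  -- replace 0 occurrence(s) of z with (y + x)
  => x >= 9
stmt 4: y := x * z  -- replace 0 occurrence(s) of y with (x * z)
  => x >= 9
stmt 3: z := 7 - 1  -- replace 0 occurrence(s) of z with (7 - 1)
  => x >= 9
stmt 2: x := z - 6  -- replace 1 occurrence(s) of x with (z - 6)
  => ( z - 6 ) >= 9
stmt 1: z := x * 1  -- replace 1 occurrence(s) of z with (x * 1)
  => ( ( x * 1 ) - 6 ) >= 9

Answer: ( ( x * 1 ) - 6 ) >= 9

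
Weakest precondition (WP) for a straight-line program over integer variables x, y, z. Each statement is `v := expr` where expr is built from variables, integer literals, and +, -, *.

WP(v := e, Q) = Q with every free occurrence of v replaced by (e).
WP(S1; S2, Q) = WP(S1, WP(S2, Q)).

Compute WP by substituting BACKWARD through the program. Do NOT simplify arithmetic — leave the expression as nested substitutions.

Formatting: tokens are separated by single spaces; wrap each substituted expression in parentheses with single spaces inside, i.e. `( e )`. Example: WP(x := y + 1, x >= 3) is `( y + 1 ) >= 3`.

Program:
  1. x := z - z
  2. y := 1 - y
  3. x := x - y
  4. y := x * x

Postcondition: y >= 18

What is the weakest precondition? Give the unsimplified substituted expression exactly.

post: y >= 18
stmt 4: y := x * x  -- replace 1 occurrence(s) of y with (x * x)
  => ( x * x ) >= 18
stmt 3: x := x - y  -- replace 2 occurrence(s) of x with (x - y)
  => ( ( x - y ) * ( x - y ) ) >= 18
stmt 2: y := 1 - y  -- replace 2 occurrence(s) of y with (1 - y)
  => ( ( x - ( 1 - y ) ) * ( x - ( 1 - y ) ) ) >= 18
stmt 1: x := z - z  -- replace 2 occurrence(s) of x with (z - z)
  => ( ( ( z - z ) - ( 1 - y ) ) * ( ( z - z ) - ( 1 - y ) ) ) >= 18

Answer: ( ( ( z - z ) - ( 1 - y ) ) * ( ( z - z ) - ( 1 - y ) ) ) >= 18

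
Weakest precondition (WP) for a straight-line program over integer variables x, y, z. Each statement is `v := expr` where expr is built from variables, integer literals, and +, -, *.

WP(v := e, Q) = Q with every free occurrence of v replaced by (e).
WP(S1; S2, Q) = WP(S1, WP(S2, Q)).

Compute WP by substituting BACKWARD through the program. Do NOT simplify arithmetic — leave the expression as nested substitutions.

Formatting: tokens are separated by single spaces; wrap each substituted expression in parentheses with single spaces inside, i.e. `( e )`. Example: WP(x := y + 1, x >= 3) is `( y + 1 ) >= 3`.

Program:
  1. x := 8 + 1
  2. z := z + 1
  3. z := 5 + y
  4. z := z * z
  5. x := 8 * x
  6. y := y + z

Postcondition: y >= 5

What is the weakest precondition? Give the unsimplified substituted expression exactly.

Answer: ( y + ( ( 5 + y ) * ( 5 + y ) ) ) >= 5

Derivation:
post: y >= 5
stmt 6: y := y + z  -- replace 1 occurrence(s) of y with (y + z)
  => ( y + z ) >= 5
stmt 5: x := 8 * x  -- replace 0 occurrence(s) of x with (8 * x)
  => ( y + z ) >= 5
stmt 4: z := z * z  -- replace 1 occurrence(s) of z with (z * z)
  => ( y + ( z * z ) ) >= 5
stmt 3: z := 5 + y  -- replace 2 occurrence(s) of z with (5 + y)
  => ( y + ( ( 5 + y ) * ( 5 + y ) ) ) >= 5
stmt 2: z := z + 1  -- replace 0 occurrence(s) of z with (z + 1)
  => ( y + ( ( 5 + y ) * ( 5 + y ) ) ) >= 5
stmt 1: x := 8 + 1  -- replace 0 occurrence(s) of x with (8 + 1)
  => ( y + ( ( 5 + y ) * ( 5 + y ) ) ) >= 5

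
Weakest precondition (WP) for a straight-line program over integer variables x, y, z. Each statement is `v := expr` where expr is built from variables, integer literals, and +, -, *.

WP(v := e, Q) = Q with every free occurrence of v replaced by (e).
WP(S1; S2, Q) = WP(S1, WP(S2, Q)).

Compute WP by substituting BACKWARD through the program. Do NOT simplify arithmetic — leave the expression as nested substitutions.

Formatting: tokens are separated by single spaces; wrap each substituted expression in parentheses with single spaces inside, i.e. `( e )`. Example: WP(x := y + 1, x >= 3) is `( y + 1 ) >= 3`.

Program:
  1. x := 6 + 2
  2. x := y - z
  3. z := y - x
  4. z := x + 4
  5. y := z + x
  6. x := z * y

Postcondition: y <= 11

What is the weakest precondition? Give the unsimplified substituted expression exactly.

Answer: ( ( ( y - z ) + 4 ) + ( y - z ) ) <= 11

Derivation:
post: y <= 11
stmt 6: x := z * y  -- replace 0 occurrence(s) of x with (z * y)
  => y <= 11
stmt 5: y := z + x  -- replace 1 occurrence(s) of y with (z + x)
  => ( z + x ) <= 11
stmt 4: z := x + 4  -- replace 1 occurrence(s) of z with (x + 4)
  => ( ( x + 4 ) + x ) <= 11
stmt 3: z := y - x  -- replace 0 occurrence(s) of z with (y - x)
  => ( ( x + 4 ) + x ) <= 11
stmt 2: x := y - z  -- replace 2 occurrence(s) of x with (y - z)
  => ( ( ( y - z ) + 4 ) + ( y - z ) ) <= 11
stmt 1: x := 6 + 2  -- replace 0 occurrence(s) of x with (6 + 2)
  => ( ( ( y - z ) + 4 ) + ( y - z ) ) <= 11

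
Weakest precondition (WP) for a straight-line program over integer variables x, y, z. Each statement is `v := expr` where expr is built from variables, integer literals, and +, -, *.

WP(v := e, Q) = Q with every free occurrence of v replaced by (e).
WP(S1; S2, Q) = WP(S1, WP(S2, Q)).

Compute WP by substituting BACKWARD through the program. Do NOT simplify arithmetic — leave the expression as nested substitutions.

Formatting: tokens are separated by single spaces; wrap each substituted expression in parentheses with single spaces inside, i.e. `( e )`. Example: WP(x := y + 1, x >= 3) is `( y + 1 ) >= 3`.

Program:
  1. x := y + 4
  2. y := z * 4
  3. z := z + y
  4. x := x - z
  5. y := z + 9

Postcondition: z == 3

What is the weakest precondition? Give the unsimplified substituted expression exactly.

post: z == 3
stmt 5: y := z + 9  -- replace 0 occurrence(s) of y with (z + 9)
  => z == 3
stmt 4: x := x - z  -- replace 0 occurrence(s) of x with (x - z)
  => z == 3
stmt 3: z := z + y  -- replace 1 occurrence(s) of z with (z + y)
  => ( z + y ) == 3
stmt 2: y := z * 4  -- replace 1 occurrence(s) of y with (z * 4)
  => ( z + ( z * 4 ) ) == 3
stmt 1: x := y + 4  -- replace 0 occurrence(s) of x with (y + 4)
  => ( z + ( z * 4 ) ) == 3

Answer: ( z + ( z * 4 ) ) == 3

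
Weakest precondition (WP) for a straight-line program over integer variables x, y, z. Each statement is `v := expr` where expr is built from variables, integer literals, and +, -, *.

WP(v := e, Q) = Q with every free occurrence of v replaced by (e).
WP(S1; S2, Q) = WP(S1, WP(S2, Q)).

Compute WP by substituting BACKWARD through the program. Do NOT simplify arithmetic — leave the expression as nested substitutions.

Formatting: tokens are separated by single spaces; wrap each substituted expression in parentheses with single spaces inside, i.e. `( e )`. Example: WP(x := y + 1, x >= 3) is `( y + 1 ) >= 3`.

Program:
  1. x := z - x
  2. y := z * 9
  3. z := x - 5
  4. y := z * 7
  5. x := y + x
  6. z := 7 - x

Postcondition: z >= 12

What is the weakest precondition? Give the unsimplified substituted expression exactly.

post: z >= 12
stmt 6: z := 7 - x  -- replace 1 occurrence(s) of z with (7 - x)
  => ( 7 - x ) >= 12
stmt 5: x := y + x  -- replace 1 occurrence(s) of x with (y + x)
  => ( 7 - ( y + x ) ) >= 12
stmt 4: y := z * 7  -- replace 1 occurrence(s) of y with (z * 7)
  => ( 7 - ( ( z * 7 ) + x ) ) >= 12
stmt 3: z := x - 5  -- replace 1 occurrence(s) of z with (x - 5)
  => ( 7 - ( ( ( x - 5 ) * 7 ) + x ) ) >= 12
stmt 2: y := z * 9  -- replace 0 occurrence(s) of y with (z * 9)
  => ( 7 - ( ( ( x - 5 ) * 7 ) + x ) ) >= 12
stmt 1: x := z - x  -- replace 2 occurrence(s) of x with (z - x)
  => ( 7 - ( ( ( ( z - x ) - 5 ) * 7 ) + ( z - x ) ) ) >= 12

Answer: ( 7 - ( ( ( ( z - x ) - 5 ) * 7 ) + ( z - x ) ) ) >= 12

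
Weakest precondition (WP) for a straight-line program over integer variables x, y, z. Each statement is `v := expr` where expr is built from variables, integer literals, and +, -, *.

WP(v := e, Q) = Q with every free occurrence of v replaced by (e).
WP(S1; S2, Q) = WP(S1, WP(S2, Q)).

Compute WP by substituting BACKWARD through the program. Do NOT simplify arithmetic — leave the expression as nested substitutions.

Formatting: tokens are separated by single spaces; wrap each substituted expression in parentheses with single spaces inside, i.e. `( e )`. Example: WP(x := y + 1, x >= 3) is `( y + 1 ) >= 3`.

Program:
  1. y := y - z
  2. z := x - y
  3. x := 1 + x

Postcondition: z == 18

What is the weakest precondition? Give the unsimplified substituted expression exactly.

post: z == 18
stmt 3: x := 1 + x  -- replace 0 occurrence(s) of x with (1 + x)
  => z == 18
stmt 2: z := x - y  -- replace 1 occurrence(s) of z with (x - y)
  => ( x - y ) == 18
stmt 1: y := y - z  -- replace 1 occurrence(s) of y with (y - z)
  => ( x - ( y - z ) ) == 18

Answer: ( x - ( y - z ) ) == 18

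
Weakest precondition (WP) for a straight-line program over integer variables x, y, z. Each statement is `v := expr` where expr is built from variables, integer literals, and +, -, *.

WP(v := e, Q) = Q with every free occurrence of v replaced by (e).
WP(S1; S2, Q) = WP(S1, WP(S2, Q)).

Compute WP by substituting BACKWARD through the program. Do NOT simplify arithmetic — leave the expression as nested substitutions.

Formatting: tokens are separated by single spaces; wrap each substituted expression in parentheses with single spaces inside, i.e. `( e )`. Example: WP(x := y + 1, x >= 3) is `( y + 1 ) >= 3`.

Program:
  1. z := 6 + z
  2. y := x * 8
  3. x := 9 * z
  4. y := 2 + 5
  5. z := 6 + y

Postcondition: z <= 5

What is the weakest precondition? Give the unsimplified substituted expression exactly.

Answer: ( 6 + ( 2 + 5 ) ) <= 5

Derivation:
post: z <= 5
stmt 5: z := 6 + y  -- replace 1 occurrence(s) of z with (6 + y)
  => ( 6 + y ) <= 5
stmt 4: y := 2 + 5  -- replace 1 occurrence(s) of y with (2 + 5)
  => ( 6 + ( 2 + 5 ) ) <= 5
stmt 3: x := 9 * z  -- replace 0 occurrence(s) of x with (9 * z)
  => ( 6 + ( 2 + 5 ) ) <= 5
stmt 2: y := x * 8  -- replace 0 occurrence(s) of y with (x * 8)
  => ( 6 + ( 2 + 5 ) ) <= 5
stmt 1: z := 6 + z  -- replace 0 occurrence(s) of z with (6 + z)
  => ( 6 + ( 2 + 5 ) ) <= 5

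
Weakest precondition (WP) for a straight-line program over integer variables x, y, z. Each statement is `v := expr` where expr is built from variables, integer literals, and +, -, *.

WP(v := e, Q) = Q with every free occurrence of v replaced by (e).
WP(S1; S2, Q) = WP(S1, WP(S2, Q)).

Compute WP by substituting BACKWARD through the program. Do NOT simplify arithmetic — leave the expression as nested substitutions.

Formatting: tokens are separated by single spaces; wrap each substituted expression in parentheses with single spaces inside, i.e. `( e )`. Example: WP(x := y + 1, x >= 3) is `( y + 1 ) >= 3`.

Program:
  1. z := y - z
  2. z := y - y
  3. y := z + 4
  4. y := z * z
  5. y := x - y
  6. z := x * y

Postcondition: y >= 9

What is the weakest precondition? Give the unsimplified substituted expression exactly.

post: y >= 9
stmt 6: z := x * y  -- replace 0 occurrence(s) of z with (x * y)
  => y >= 9
stmt 5: y := x - y  -- replace 1 occurrence(s) of y with (x - y)
  => ( x - y ) >= 9
stmt 4: y := z * z  -- replace 1 occurrence(s) of y with (z * z)
  => ( x - ( z * z ) ) >= 9
stmt 3: y := z + 4  -- replace 0 occurrence(s) of y with (z + 4)
  => ( x - ( z * z ) ) >= 9
stmt 2: z := y - y  -- replace 2 occurrence(s) of z with (y - y)
  => ( x - ( ( y - y ) * ( y - y ) ) ) >= 9
stmt 1: z := y - z  -- replace 0 occurrence(s) of z with (y - z)
  => ( x - ( ( y - y ) * ( y - y ) ) ) >= 9

Answer: ( x - ( ( y - y ) * ( y - y ) ) ) >= 9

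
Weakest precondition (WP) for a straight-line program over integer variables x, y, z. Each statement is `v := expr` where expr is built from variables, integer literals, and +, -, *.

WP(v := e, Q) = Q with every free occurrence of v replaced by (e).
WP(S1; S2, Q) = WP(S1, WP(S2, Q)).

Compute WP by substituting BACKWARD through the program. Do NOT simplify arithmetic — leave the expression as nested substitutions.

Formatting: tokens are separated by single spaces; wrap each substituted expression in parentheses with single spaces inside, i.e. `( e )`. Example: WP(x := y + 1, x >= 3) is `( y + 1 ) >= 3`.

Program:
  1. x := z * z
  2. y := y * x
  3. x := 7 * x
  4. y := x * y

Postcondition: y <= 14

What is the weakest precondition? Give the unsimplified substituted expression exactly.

Answer: ( ( 7 * ( z * z ) ) * ( y * ( z * z ) ) ) <= 14

Derivation:
post: y <= 14
stmt 4: y := x * y  -- replace 1 occurrence(s) of y with (x * y)
  => ( x * y ) <= 14
stmt 3: x := 7 * x  -- replace 1 occurrence(s) of x with (7 * x)
  => ( ( 7 * x ) * y ) <= 14
stmt 2: y := y * x  -- replace 1 occurrence(s) of y with (y * x)
  => ( ( 7 * x ) * ( y * x ) ) <= 14
stmt 1: x := z * z  -- replace 2 occurrence(s) of x with (z * z)
  => ( ( 7 * ( z * z ) ) * ( y * ( z * z ) ) ) <= 14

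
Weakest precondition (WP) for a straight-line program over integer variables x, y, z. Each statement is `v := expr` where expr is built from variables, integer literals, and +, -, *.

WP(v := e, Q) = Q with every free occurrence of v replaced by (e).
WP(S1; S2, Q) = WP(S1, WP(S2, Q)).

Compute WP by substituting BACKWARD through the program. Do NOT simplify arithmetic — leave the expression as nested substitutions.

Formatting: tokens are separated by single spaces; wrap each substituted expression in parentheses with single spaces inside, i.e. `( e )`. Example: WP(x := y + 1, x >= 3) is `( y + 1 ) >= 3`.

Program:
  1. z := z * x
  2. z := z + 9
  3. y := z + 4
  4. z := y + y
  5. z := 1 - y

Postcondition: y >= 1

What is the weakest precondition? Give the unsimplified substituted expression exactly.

post: y >= 1
stmt 5: z := 1 - y  -- replace 0 occurrence(s) of z with (1 - y)
  => y >= 1
stmt 4: z := y + y  -- replace 0 occurrence(s) of z with (y + y)
  => y >= 1
stmt 3: y := z + 4  -- replace 1 occurrence(s) of y with (z + 4)
  => ( z + 4 ) >= 1
stmt 2: z := z + 9  -- replace 1 occurrence(s) of z with (z + 9)
  => ( ( z + 9 ) + 4 ) >= 1
stmt 1: z := z * x  -- replace 1 occurrence(s) of z with (z * x)
  => ( ( ( z * x ) + 9 ) + 4 ) >= 1

Answer: ( ( ( z * x ) + 9 ) + 4 ) >= 1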